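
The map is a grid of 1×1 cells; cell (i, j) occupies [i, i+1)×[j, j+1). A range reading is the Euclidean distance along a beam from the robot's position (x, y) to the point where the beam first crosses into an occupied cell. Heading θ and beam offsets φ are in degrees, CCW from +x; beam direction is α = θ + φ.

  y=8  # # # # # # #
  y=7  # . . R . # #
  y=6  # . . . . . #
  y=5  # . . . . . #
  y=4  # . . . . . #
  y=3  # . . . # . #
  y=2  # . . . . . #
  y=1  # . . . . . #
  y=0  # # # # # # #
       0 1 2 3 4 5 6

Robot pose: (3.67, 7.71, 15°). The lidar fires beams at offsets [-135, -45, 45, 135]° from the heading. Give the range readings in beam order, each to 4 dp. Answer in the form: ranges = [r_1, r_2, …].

ranges = [5.3400, 2.6905, 0.3349, 0.5800]

beam 1: φ=-135°, α=240°
  direction (-0.5000, -0.8660); cell (3,7); t to first gridline: x 1.3400, y 0.8198 (then +2.0000 / +1.1547)
    (3,6) via y @ 0.8198
    (2,6) via x @ 1.3400
    (2,5) via y @ 1.9745
    (2,4) via y @ 3.1292
    (1,4) via x @ 3.3400
    (1,3) via y @ 4.2839
    (0,3) via x @ 5.3400  # hit
  → r_1 = 5.3400
beam 2: φ=-45°, α=330°
  direction (0.8660, -0.5000); cell (3,7); t to first gridline: x 0.3811, y 1.4200 (then +1.1547 / +2.0000)
    (4,7) via x @ 0.3811
    (4,6) via y @ 1.4200
    (5,6) via x @ 1.5358
    (6,6) via x @ 2.6905  # hit
  → r_2 = 2.6905
beam 3: φ=45°, α=60°
  direction (0.5000, 0.8660); cell (3,7); t to first gridline: x 0.6600, y 0.3349 (then +2.0000 / +1.1547)
    (3,8) via y @ 0.3349  # hit
  → r_3 = 0.3349
beam 4: φ=135°, α=150°
  direction (-0.8660, 0.5000); cell (3,7); t to first gridline: x 0.7736, y 0.5800 (then +1.1547 / +2.0000)
    (3,8) via y @ 0.5800  # hit
  → r_4 = 0.5800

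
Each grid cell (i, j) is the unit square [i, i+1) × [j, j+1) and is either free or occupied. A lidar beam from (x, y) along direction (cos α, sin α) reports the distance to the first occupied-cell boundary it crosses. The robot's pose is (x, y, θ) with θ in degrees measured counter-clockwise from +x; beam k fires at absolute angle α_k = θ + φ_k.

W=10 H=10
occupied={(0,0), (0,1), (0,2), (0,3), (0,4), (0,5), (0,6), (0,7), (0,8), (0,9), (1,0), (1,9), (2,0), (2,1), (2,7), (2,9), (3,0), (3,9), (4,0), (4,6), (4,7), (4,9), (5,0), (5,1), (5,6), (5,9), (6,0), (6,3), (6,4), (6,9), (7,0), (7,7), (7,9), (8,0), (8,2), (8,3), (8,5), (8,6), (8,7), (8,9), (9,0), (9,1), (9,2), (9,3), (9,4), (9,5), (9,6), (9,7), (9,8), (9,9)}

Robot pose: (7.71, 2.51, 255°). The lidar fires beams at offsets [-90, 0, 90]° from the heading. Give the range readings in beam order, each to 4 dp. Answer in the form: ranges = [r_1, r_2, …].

beam 1: φ=-90°, α=165°
  d=(-0.9659,0.2588)  start (7,2)  tX=0.7350 tY=1.8932  stride 1/|dx|=1.0353 1/|dy|=3.8637
    cross x-line → (6,2), t=0.7350
    cross x-line → (5,2), t=1.7703
    cross y-line → (5,3), t=1.8932
    cross x-line → (4,3), t=2.8056
    cross x-line → (3,3), t=3.8409
    cross x-line → (2,3), t=4.8762
    cross y-line → (2,4), t=5.7569
    cross x-line → (1,4), t=5.9114
    cross x-line → (0,4), t=6.9467 (wall)
  → r_1 = 6.9467
beam 2: φ=0°, α=255°
  d=(-0.2588,-0.9659)  start (7,2)  tX=2.7432 tY=0.5280  stride 1/|dx|=3.8637 1/|dy|=1.0353
    cross y-line → (7,1), t=0.5280
    cross y-line → (7,0), t=1.5633 (wall)
  → r_2 = 1.5633
beam 3: φ=90°, α=345°
  d=(0.9659,-0.2588)  start (7,2)  tX=0.3002 tY=1.9705  stride 1/|dx|=1.0353 1/|dy|=3.8637
    cross x-line → (8,2), t=0.3002 (wall)
  → r_3 = 0.3002

ranges = [6.9467, 1.5633, 0.3002]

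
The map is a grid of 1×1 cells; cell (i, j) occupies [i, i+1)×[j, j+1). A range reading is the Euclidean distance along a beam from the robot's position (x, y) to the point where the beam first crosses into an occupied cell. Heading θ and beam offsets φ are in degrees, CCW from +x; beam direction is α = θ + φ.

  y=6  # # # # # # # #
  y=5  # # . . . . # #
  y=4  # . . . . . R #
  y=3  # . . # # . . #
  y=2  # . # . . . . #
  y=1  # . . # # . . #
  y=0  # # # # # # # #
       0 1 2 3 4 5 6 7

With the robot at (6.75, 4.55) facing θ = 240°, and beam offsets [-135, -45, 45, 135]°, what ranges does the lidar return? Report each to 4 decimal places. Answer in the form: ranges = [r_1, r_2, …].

ranges = [0.4659, 2.1250, 0.9659, 0.2588]

beam 1: φ=-135°, α=105°
  cosα=-0.2588 sinα=0.9659 | (6,4) | tMaxX 2.8978 tMaxY 0.4659 | tΔX 3.8637 tΔY 1.0353
    t=0.4659 [y] (6,5) — stop
  → r_1 = 0.4659
beam 2: φ=-45°, α=195°
  cosα=-0.9659 sinα=-0.2588 | (6,4) | tMaxX 0.7765 tMaxY 2.1250 | tΔX 1.0353 tΔY 3.8637
    t=0.7765 [x] (5,4)
    t=1.8117 [x] (4,4)
    t=2.1250 [y] (4,3) — stop
  → r_2 = 2.1250
beam 3: φ=45°, α=285°
  cosα=0.2588 sinα=-0.9659 | (6,4) | tMaxX 0.9659 tMaxY 0.5694 | tΔX 3.8637 tΔY 1.0353
    t=0.5694 [y] (6,3)
    t=0.9659 [x] (7,3) — stop
  → r_3 = 0.9659
beam 4: φ=135°, α=15°
  cosα=0.9659 sinα=0.2588 | (6,4) | tMaxX 0.2588 tMaxY 1.7387 | tΔX 1.0353 tΔY 3.8637
    t=0.2588 [x] (7,4) — stop
  → r_4 = 0.2588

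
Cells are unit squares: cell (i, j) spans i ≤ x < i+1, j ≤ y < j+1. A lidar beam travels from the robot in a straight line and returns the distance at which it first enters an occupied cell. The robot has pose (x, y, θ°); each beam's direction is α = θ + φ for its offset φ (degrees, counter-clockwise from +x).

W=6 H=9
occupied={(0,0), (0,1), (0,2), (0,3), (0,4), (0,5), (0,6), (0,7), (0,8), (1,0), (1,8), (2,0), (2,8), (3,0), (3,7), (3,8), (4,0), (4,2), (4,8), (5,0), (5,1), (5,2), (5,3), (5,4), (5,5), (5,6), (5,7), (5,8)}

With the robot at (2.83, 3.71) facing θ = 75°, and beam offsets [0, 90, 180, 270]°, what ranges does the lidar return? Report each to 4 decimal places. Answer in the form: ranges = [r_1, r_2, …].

beam 1: φ=0°, α=75°
  dir = (cos 75°, sin 75°) = (0.2588, 0.9659); from cell (2,3)
  next x-line at t=0.6568, next y-line at t=0.3002; Δt_x=3.8637, Δt_y=1.0353
    y: enter (2,4) at t=0.3002
    x: enter (3,4) at t=0.6568
    y: enter (3,5) at t=1.3355
    y: enter (3,6) at t=2.3708
    y: enter (3,7) at t=3.4061 ← occupied
  → r_1 = 3.4061
beam 2: φ=90°, α=165°
  dir = (cos 165°, sin 165°) = (-0.9659, 0.2588); from cell (2,3)
  next x-line at t=0.8593, next y-line at t=1.1205; Δt_x=1.0353, Δt_y=3.8637
    x: enter (1,3) at t=0.8593
    y: enter (1,4) at t=1.1205
    x: enter (0,4) at t=1.8946 ← occupied
  → r_2 = 1.8946
beam 3: φ=180°, α=255°
  dir = (cos 255°, sin 255°) = (-0.2588, -0.9659); from cell (2,3)
  next x-line at t=3.2069, next y-line at t=0.7350; Δt_x=3.8637, Δt_y=1.0353
    y: enter (2,2) at t=0.7350
    y: enter (2,1) at t=1.7703
    y: enter (2,0) at t=2.8056 ← occupied
  → r_3 = 2.8056
beam 4: φ=270°, α=345°
  dir = (cos 345°, sin 345°) = (0.9659, -0.2588); from cell (2,3)
  next x-line at t=0.1760, next y-line at t=2.7432; Δt_x=1.0353, Δt_y=3.8637
    x: enter (3,3) at t=0.1760
    x: enter (4,3) at t=1.2113
    x: enter (5,3) at t=2.2465 ← occupied
  → r_4 = 2.2465

ranges = [3.4061, 1.8946, 2.8056, 2.2465]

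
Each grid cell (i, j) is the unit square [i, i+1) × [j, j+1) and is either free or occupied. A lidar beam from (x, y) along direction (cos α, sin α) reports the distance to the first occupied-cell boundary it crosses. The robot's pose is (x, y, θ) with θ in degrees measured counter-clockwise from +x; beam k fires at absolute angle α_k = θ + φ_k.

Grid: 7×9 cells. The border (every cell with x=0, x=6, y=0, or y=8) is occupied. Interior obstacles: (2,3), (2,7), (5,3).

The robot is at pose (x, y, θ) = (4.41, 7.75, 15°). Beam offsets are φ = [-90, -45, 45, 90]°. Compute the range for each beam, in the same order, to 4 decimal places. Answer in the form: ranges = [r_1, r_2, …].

beam 1: φ=-90°, α=285°
  d=(0.2588,-0.9659)  start (4,7)  tX=2.2796 tY=0.7765  stride 1/|dx|=3.8637 1/|dy|=1.0353
    cross y-line → (4,6), t=0.7765
    cross y-line → (4,5), t=1.8117
    cross x-line → (5,5), t=2.2796
    cross y-line → (5,4), t=2.8470
    cross y-line → (5,3), t=3.8823 (wall)
  → r_1 = 3.8823
beam 2: φ=-45°, α=330°
  d=(0.8660,-0.5000)  start (4,7)  tX=0.6813 tY=1.5000  stride 1/|dx|=1.1547 1/|dy|=2.0000
    cross x-line → (5,7), t=0.6813
    cross y-line → (5,6), t=1.5000
    cross x-line → (6,6), t=1.8360 (wall)
  → r_2 = 1.8360
beam 3: φ=45°, α=60°
  d=(0.5000,0.8660)  start (4,7)  tX=1.1800 tY=0.2887  stride 1/|dx|=2.0000 1/|dy|=1.1547
    cross y-line → (4,8), t=0.2887 (wall)
  → r_3 = 0.2887
beam 4: φ=90°, α=105°
  d=(-0.2588,0.9659)  start (4,7)  tX=1.5841 tY=0.2588  stride 1/|dx|=3.8637 1/|dy|=1.0353
    cross y-line → (4,8), t=0.2588 (wall)
  → r_4 = 0.2588

ranges = [3.8823, 1.8360, 0.2887, 0.2588]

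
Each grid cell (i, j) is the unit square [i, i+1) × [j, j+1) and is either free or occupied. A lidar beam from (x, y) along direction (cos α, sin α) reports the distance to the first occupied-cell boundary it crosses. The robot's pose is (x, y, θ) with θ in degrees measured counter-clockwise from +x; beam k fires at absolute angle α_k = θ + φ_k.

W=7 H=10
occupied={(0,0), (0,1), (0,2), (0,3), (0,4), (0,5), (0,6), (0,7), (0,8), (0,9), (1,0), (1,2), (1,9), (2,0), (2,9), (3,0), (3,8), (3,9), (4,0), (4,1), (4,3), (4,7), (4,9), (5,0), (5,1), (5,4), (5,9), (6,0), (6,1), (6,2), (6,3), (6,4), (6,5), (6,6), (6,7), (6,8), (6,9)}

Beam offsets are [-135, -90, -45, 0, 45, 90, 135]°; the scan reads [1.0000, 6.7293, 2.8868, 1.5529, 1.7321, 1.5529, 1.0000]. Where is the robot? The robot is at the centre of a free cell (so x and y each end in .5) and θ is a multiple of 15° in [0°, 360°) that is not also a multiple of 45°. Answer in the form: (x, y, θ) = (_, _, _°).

The pose lattice has 33·16 = 528 candidates. Test each by forward raycasting.
  (3.5, 1.5, 15°): beam 1 = 0.5774 ≠ 1.0000 ✗
  (2.5, 7.5, 300°): beam 1 = 1.5529 ≠ 1.0000 ✗
  (3.5, 3.5, 330°): beam 1 = 1.9319 ≠ 1.0000 ✗
  …
  (3.5, 2.5, 195°): r_1=1.0000, r_2=6.7293, r_3=2.8868, r_4=1.5529, r_5=1.7321, r_6=1.5529, r_7=1.0000 — all match ✓
Only this pose fits every beam.

(x, y, θ) = (3.5, 2.5, 195°)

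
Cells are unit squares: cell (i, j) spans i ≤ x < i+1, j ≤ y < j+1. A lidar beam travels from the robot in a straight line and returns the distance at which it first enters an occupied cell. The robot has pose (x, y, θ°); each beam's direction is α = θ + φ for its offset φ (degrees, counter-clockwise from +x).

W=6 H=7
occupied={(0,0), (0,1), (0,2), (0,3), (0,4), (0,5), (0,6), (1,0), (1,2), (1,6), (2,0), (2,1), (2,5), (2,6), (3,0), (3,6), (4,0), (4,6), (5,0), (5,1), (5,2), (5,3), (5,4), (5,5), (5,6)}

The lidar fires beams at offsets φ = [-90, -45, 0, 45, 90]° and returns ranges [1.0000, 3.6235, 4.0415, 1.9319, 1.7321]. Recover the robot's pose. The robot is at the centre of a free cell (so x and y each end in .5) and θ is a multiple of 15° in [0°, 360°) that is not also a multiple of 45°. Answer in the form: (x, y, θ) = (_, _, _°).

The pose lattice has 17·16 = 272 candidates. Test each by forward raycasting.
  (4.5, 5.5, 165°): beam 1 = 0.5176 ≠ 1.0000 ✗
  (1.5, 5.5, 120°): beam 1 = 0.5774 ≠ 1.0000 ✗
  (2.5, 3.5, 60°): beam 1 = 2.8868 ≠ 1.0000 ✗
  (3.5, 2.5, 150°): beam 1 = 3.0000 ≠ 1.0000 ✗
  …
  (4.5, 2.5, 150°): r_1=1.0000, r_2=3.6235, r_3=4.0415, r_4=1.9319, r_5=1.7321 — all match ✓
Only this pose fits every beam.

(x, y, θ) = (4.5, 2.5, 150°)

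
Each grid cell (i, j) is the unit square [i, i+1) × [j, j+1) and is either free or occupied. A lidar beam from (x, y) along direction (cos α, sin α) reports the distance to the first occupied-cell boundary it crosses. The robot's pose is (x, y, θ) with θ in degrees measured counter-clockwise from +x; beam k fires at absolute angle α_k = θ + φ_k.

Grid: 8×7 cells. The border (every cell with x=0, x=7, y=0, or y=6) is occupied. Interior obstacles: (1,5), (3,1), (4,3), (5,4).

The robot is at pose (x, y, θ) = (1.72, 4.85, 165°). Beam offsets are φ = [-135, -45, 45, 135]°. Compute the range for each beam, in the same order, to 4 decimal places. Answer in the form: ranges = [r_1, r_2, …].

beam 1: φ=-135°, α=30°
  direction (0.8660, 0.5000); cell (1,4); t to first gridline: x 0.3233, y 0.3000 (then +1.1547 / +2.0000)
    (1,5) via y @ 0.3000  # hit
  → r_1 = 0.3000
beam 2: φ=-45°, α=120°
  direction (-0.5000, 0.8660); cell (1,4); t to first gridline: x 1.4400, y 0.1732 (then +2.0000 / +1.1547)
    (1,5) via y @ 0.1732  # hit
  → r_2 = 0.1732
beam 3: φ=45°, α=210°
  direction (-0.8660, -0.5000); cell (1,4); t to first gridline: x 0.8314, y 1.7000 (then +1.1547 / +2.0000)
    (0,4) via x @ 0.8314  # hit
  → r_3 = 0.8314
beam 4: φ=135°, α=300°
  direction (0.5000, -0.8660); cell (1,4); t to first gridline: x 0.5600, y 0.9815 (then +2.0000 / +1.1547)
    (2,4) via x @ 0.5600
    (2,3) via y @ 0.9815
    (2,2) via y @ 2.1362
    (3,2) via x @ 2.5600
    (3,1) via y @ 3.2909  # hit
  → r_4 = 3.2909

ranges = [0.3000, 0.1732, 0.8314, 3.2909]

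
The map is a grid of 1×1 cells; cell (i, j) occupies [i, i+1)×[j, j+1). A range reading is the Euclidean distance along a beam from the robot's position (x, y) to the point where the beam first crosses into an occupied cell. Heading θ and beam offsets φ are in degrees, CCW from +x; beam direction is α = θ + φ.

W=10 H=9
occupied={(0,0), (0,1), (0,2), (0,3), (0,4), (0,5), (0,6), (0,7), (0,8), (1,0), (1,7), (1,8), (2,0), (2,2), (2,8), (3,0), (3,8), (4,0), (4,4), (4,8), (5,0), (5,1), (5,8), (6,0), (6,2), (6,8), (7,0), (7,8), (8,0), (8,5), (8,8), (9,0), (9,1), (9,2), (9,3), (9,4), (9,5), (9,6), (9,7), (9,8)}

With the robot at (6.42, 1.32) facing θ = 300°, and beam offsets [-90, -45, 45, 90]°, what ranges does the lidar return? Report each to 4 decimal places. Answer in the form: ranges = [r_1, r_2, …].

beam 1: φ=-90°, α=210°
  dir = (cos 210°, sin 210°) = (-0.8660, -0.5000); from cell (6,1)
  next x-line at t=0.4850, next y-line at t=0.6400; Δt_x=1.1547, Δt_y=2.0000
    x: enter (5,1) at t=0.4850 ← occupied
  → r_1 = 0.4850
beam 2: φ=-45°, α=255°
  dir = (cos 255°, sin 255°) = (-0.2588, -0.9659); from cell (6,1)
  next x-line at t=1.6228, next y-line at t=0.3313; Δt_x=3.8637, Δt_y=1.0353
    y: enter (6,0) at t=0.3313 ← occupied
  → r_2 = 0.3313
beam 3: φ=45°, α=345°
  dir = (cos 345°, sin 345°) = (0.9659, -0.2588); from cell (6,1)
  next x-line at t=0.6005, next y-line at t=1.2364; Δt_x=1.0353, Δt_y=3.8637
    x: enter (7,1) at t=0.6005
    y: enter (7,0) at t=1.2364 ← occupied
  → r_3 = 1.2364
beam 4: φ=90°, α=30°
  dir = (cos 30°, sin 30°) = (0.8660, 0.5000); from cell (6,1)
  next x-line at t=0.6697, next y-line at t=1.3600; Δt_x=1.1547, Δt_y=2.0000
    x: enter (7,1) at t=0.6697
    y: enter (7,2) at t=1.3600
    x: enter (8,2) at t=1.8244
    x: enter (9,2) at t=2.9791 ← occupied
  → r_4 = 2.9791

ranges = [0.4850, 0.3313, 1.2364, 2.9791]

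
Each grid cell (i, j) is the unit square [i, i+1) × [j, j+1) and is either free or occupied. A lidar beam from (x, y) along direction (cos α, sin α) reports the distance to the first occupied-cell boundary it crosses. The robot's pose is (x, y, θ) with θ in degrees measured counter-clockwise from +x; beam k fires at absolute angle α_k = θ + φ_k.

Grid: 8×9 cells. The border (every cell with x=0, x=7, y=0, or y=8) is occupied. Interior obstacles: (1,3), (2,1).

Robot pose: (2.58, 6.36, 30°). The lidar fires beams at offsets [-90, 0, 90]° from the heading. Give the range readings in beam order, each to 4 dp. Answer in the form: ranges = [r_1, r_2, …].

beam 1: φ=-90°, α=300°
  d=(0.5000,-0.8660)  start (2,6)  tX=0.8400 tY=0.4157  stride 1/|dx|=2.0000 1/|dy|=1.1547
    cross y-line → (2,5), t=0.4157
    cross x-line → (3,5), t=0.8400
    cross y-line → (3,4), t=1.5704
    cross y-line → (3,3), t=2.7251
    cross x-line → (4,3), t=2.8400
    cross y-line → (4,2), t=3.8798
    cross x-line → (5,2), t=4.8400
    cross y-line → (5,1), t=5.0345
    cross y-line → (5,0), t=6.1892 (wall)
  → r_1 = 6.1892
beam 2: φ=0°, α=30°
  d=(0.8660,0.5000)  start (2,6)  tX=0.4850 tY=1.2800  stride 1/|dx|=1.1547 1/|dy|=2.0000
    cross x-line → (3,6), t=0.4850
    cross y-line → (3,7), t=1.2800
    cross x-line → (4,7), t=1.6397
    cross x-line → (5,7), t=2.7944
    cross y-line → (5,8), t=3.2800 (wall)
  → r_2 = 3.2800
beam 3: φ=90°, α=120°
  d=(-0.5000,0.8660)  start (2,6)  tX=1.1600 tY=0.7390  stride 1/|dx|=2.0000 1/|dy|=1.1547
    cross y-line → (2,7), t=0.7390
    cross x-line → (1,7), t=1.1600
    cross y-line → (1,8), t=1.8937 (wall)
  → r_3 = 1.8937

ranges = [6.1892, 3.2800, 1.8937]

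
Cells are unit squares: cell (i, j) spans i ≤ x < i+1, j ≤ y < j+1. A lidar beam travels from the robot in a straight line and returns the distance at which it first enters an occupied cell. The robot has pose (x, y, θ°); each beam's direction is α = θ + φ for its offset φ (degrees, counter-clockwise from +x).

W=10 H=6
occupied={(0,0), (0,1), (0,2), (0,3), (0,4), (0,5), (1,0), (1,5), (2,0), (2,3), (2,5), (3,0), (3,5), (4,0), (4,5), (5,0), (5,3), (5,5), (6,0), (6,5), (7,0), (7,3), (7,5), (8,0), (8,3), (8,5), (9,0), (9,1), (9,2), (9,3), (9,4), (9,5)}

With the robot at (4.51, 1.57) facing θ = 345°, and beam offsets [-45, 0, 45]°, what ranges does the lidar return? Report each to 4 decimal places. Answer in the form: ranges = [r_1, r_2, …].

ranges = [0.6582, 2.2023, 2.8752]

beam 1: φ=-45°, α=300°
  dir = (cos 300°, sin 300°) = (0.5000, -0.8660); from cell (4,1)
  next x-line at t=0.9800, next y-line at t=0.6582; Δt_x=2.0000, Δt_y=1.1547
    y: enter (4,0) at t=0.6582 ← occupied
  → r_1 = 0.6582
beam 2: φ=0°, α=345°
  dir = (cos 345°, sin 345°) = (0.9659, -0.2588); from cell (4,1)
  next x-line at t=0.5073, next y-line at t=2.2023; Δt_x=1.0353, Δt_y=3.8637
    x: enter (5,1) at t=0.5073
    x: enter (6,1) at t=1.5426
    y: enter (6,0) at t=2.2023 ← occupied
  → r_2 = 2.2023
beam 3: φ=45°, α=30°
  dir = (cos 30°, sin 30°) = (0.8660, 0.5000); from cell (4,1)
  next x-line at t=0.5658, next y-line at t=0.8600; Δt_x=1.1547, Δt_y=2.0000
    x: enter (5,1) at t=0.5658
    y: enter (5,2) at t=0.8600
    x: enter (6,2) at t=1.7205
    y: enter (6,3) at t=2.8600
    x: enter (7,3) at t=2.8752 ← occupied
  → r_3 = 2.8752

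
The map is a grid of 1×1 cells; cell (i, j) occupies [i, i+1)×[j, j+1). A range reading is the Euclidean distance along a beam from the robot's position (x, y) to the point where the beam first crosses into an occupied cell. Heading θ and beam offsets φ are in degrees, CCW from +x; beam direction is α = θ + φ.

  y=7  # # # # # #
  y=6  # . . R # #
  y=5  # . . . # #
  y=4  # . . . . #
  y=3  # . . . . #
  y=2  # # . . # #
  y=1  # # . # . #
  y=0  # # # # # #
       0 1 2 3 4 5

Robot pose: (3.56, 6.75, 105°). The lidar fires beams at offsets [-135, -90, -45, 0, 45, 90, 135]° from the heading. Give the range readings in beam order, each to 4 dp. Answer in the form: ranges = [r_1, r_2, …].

ranges = [0.5081, 0.4555, 0.2887, 0.2588, 0.5000, 2.6503, 4.3301]

beam 1: φ=-135°, α=330°
  cosα=0.8660 sinα=-0.5000 | (3,6) | tMaxX 0.5081 tMaxY 1.5000 | tΔX 1.1547 tΔY 2.0000
    t=0.5081 [x] (4,6) — stop
  → r_1 = 0.5081
beam 2: φ=-90°, α=15°
  cosα=0.9659 sinα=0.2588 | (3,6) | tMaxX 0.4555 tMaxY 0.9659 | tΔX 1.0353 tΔY 3.8637
    t=0.4555 [x] (4,6) — stop
  → r_2 = 0.4555
beam 3: φ=-45°, α=60°
  cosα=0.5000 sinα=0.8660 | (3,6) | tMaxX 0.8800 tMaxY 0.2887 | tΔX 2.0000 tΔY 1.1547
    t=0.2887 [y] (3,7) — stop
  → r_3 = 0.2887
beam 4: φ=0°, α=105°
  cosα=-0.2588 sinα=0.9659 | (3,6) | tMaxX 2.1637 tMaxY 0.2588 | tΔX 3.8637 tΔY 1.0353
    t=0.2588 [y] (3,7) — stop
  → r_4 = 0.2588
beam 5: φ=45°, α=150°
  cosα=-0.8660 sinα=0.5000 | (3,6) | tMaxX 0.6466 tMaxY 0.5000 | tΔX 1.1547 tΔY 2.0000
    t=0.5000 [y] (3,7) — stop
  → r_5 = 0.5000
beam 6: φ=90°, α=195°
  cosα=-0.9659 sinα=-0.2588 | (3,6) | tMaxX 0.5798 tMaxY 2.8978 | tΔX 1.0353 tΔY 3.8637
    t=0.5798 [x] (2,6)
    t=1.6150 [x] (1,6)
    t=2.6503 [x] (0,6) — stop
  → r_6 = 2.6503
beam 7: φ=135°, α=240°
  cosα=-0.5000 sinα=-0.8660 | (3,6) | tMaxX 1.1200 tMaxY 0.8660 | tΔX 2.0000 tΔY 1.1547
    t=0.8660 [y] (3,5)
    t=1.1200 [x] (2,5)
    t=2.0207 [y] (2,4)
    t=3.1200 [x] (1,4)
    t=3.1754 [y] (1,3)
    t=4.3301 [y] (1,2) — stop
  → r_7 = 4.3301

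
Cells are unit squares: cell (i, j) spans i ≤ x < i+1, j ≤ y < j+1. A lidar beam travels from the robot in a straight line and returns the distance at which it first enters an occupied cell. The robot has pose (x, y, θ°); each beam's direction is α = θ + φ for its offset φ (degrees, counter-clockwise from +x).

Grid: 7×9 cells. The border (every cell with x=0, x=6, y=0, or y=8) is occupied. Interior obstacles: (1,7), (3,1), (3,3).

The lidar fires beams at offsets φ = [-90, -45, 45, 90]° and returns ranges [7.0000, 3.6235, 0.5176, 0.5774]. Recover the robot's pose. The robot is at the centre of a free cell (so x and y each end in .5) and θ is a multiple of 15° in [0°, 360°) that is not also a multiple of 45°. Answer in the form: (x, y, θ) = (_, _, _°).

Candidates: 32 free-cell centres × 16 headings = 512 poses. Raycast each; keep the one whose scan matches to 4 dp.
  (2.5, 7.5, 60°): beam 1 = 4.0415 ≠ 7.0000 ✗
  (4.5, 4.5, 285°): beam 1 = 3.6235 ≠ 7.0000 ✗
  (2.5, 6.5, 255°): beam 1 = 1.5529 ≠ 7.0000 ✗
  (5.5, 5.5, 15°): beam 1 = 1.9319 ≠ 7.0000 ✗
  (4.5, 1.5, 105°): beam 1 = 1.5529 ≠ 7.0000 ✗
  …
  (2.5, 7.5, 30°): r_1=7.0000, r_2=3.6235, r_3=0.5176, r_4=0.5774 — all match ✓
No second candidate reproduces the full scan.

(x, y, θ) = (2.5, 7.5, 30°)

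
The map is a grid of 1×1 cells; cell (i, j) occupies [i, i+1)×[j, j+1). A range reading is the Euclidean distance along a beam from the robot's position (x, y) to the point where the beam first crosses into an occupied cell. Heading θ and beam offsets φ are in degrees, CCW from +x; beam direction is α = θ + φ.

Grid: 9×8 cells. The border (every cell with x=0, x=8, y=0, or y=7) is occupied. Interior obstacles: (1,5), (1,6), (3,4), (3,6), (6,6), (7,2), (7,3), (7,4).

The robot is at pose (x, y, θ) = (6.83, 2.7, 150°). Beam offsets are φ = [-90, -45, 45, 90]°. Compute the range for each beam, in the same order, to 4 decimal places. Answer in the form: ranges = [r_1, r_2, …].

ranges = [0.3400, 4.4517, 6.0357, 1.9630]

beam 1: φ=-90°, α=60°
  dir = (cos 60°, sin 60°) = (0.5000, 0.8660); from cell (6,2)
  next x-line at t=0.3400, next y-line at t=0.3464; Δt_x=2.0000, Δt_y=1.1547
    x: enter (7,2) at t=0.3400 ← occupied
  → r_1 = 0.3400
beam 2: φ=-45°, α=105°
  dir = (cos 105°, sin 105°) = (-0.2588, 0.9659); from cell (6,2)
  next x-line at t=3.2069, next y-line at t=0.3106; Δt_x=3.8637, Δt_y=1.0353
    y: enter (6,3) at t=0.3106
    y: enter (6,4) at t=1.3459
    y: enter (6,5) at t=2.3811
    x: enter (5,5) at t=3.2069
    y: enter (5,6) at t=3.4164
    y: enter (5,7) at t=4.4517 ← occupied
  → r_2 = 4.4517
beam 3: φ=45°, α=195°
  dir = (cos 195°, sin 195°) = (-0.9659, -0.2588); from cell (6,2)
  next x-line at t=0.8593, next y-line at t=2.7046; Δt_x=1.0353, Δt_y=3.8637
    x: enter (5,2) at t=0.8593
    x: enter (4,2) at t=1.8946
    y: enter (4,1) at t=2.7046
    x: enter (3,1) at t=2.9298
    x: enter (2,1) at t=3.9651
    x: enter (1,1) at t=5.0004
    x: enter (0,1) at t=6.0357 ← occupied
  → r_3 = 6.0357
beam 4: φ=90°, α=240°
  dir = (cos 240°, sin 240°) = (-0.5000, -0.8660); from cell (6,2)
  next x-line at t=1.6600, next y-line at t=0.8083; Δt_x=2.0000, Δt_y=1.1547
    y: enter (6,1) at t=0.8083
    x: enter (5,1) at t=1.6600
    y: enter (5,0) at t=1.9630 ← occupied
  → r_4 = 1.9630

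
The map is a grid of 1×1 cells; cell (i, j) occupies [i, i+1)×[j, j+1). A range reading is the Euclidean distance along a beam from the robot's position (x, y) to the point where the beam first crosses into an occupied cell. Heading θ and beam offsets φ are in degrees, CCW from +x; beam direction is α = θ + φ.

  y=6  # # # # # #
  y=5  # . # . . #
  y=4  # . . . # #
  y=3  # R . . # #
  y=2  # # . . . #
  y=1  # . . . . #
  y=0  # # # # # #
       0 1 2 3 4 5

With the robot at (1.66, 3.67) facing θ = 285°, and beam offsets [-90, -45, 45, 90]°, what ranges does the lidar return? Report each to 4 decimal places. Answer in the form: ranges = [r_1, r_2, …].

ranges = [0.6833, 0.7736, 3.8567, 2.4225]

beam 1: φ=-90°, α=195°
  direction (-0.9659, -0.2588); cell (1,3); t to first gridline: x 0.6833, y 2.5887 (then +1.0353 / +3.8637)
    (0,3) via x @ 0.6833  # hit
  → r_1 = 0.6833
beam 2: φ=-45°, α=240°
  direction (-0.5000, -0.8660); cell (1,3); t to first gridline: x 1.3200, y 0.7736 (then +2.0000 / +1.1547)
    (1,2) via y @ 0.7736  # hit
  → r_2 = 0.7736
beam 3: φ=45°, α=330°
  direction (0.8660, -0.5000); cell (1,3); t to first gridline: x 0.3926, y 1.3400 (then +1.1547 / +2.0000)
    (2,3) via x @ 0.3926
    (2,2) via y @ 1.3400
    (3,2) via x @ 1.5473
    (4,2) via x @ 2.7020
    (4,1) via y @ 3.3400
    (5,1) via x @ 3.8567  # hit
  → r_3 = 3.8567
beam 4: φ=90°, α=15°
  direction (0.9659, 0.2588); cell (1,3); t to first gridline: x 0.3520, y 1.2750 (then +1.0353 / +3.8637)
    (2,3) via x @ 0.3520
    (2,4) via y @ 1.2750
    (3,4) via x @ 1.3873
    (4,4) via x @ 2.4225  # hit
  → r_4 = 2.4225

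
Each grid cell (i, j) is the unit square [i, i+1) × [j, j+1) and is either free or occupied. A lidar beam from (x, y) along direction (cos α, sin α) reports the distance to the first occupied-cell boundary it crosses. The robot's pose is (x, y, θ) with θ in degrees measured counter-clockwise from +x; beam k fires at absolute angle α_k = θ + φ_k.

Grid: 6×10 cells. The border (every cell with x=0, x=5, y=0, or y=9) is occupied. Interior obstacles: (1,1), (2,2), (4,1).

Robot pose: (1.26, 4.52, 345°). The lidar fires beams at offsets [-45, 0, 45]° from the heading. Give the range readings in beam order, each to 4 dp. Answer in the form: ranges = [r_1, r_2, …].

ranges = [1.7551, 3.8719, 4.3186]

beam 1: φ=-45°, α=300°
  cosα=0.5000 sinα=-0.8660 | (1,4) | tMaxX 1.4800 tMaxY 0.6004 | tΔX 2.0000 tΔY 1.1547
    t=0.6004 [y] (1,3)
    t=1.4800 [x] (2,3)
    t=1.7551 [y] (2,2) — stop
  → r_1 = 1.7551
beam 2: φ=0°, α=345°
  cosα=0.9659 sinα=-0.2588 | (1,4) | tMaxX 0.7661 tMaxY 2.0091 | tΔX 1.0353 tΔY 3.8637
    t=0.7661 [x] (2,4)
    t=1.8014 [x] (3,4)
    t=2.0091 [y] (3,3)
    t=2.8367 [x] (4,3)
    t=3.8719 [x] (5,3) — stop
  → r_2 = 3.8719
beam 3: φ=45°, α=30°
  cosα=0.8660 sinα=0.5000 | (1,4) | tMaxX 0.8545 tMaxY 0.9600 | tΔX 1.1547 tΔY 2.0000
    t=0.8545 [x] (2,4)
    t=0.9600 [y] (2,5)
    t=2.0092 [x] (3,5)
    t=2.9600 [y] (3,6)
    t=3.1639 [x] (4,6)
    t=4.3186 [x] (5,6) — stop
  → r_3 = 4.3186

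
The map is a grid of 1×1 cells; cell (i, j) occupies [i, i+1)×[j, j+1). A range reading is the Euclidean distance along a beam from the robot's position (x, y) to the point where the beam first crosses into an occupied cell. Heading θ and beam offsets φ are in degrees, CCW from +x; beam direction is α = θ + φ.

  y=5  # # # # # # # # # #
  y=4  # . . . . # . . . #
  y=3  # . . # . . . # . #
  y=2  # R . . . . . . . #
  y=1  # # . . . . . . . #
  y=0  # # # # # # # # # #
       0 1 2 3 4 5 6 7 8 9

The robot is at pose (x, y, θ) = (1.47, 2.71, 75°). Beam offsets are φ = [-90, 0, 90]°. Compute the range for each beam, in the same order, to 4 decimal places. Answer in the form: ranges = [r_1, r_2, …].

beam 1: φ=-90°, α=345°
  cosα=0.9659 sinα=-0.2588 | (1,2) | tMaxX 0.5487 tMaxY 2.7432 | tΔX 1.0353 tΔY 3.8637
    t=0.5487 [x] (2,2)
    t=1.5840 [x] (3,2)
    t=2.6192 [x] (4,2)
    t=2.7432 [y] (4,1)
    t=3.6545 [x] (5,1)
    t=4.6898 [x] (6,1)
    t=5.7251 [x] (7,1)
    t=6.6069 [y] (7,0) — stop
  → r_1 = 6.6069
beam 2: φ=0°, α=75°
  cosα=0.2588 sinα=0.9659 | (1,2) | tMaxX 2.0478 tMaxY 0.3002 | tΔX 3.8637 tΔY 1.0353
    t=0.3002 [y] (1,3)
    t=1.3355 [y] (1,4)
    t=2.0478 [x] (2,4)
    t=2.3708 [y] (2,5) — stop
  → r_2 = 2.3708
beam 3: φ=90°, α=165°
  cosα=-0.9659 sinα=0.2588 | (1,2) | tMaxX 0.4866 tMaxY 1.1205 | tΔX 1.0353 tΔY 3.8637
    t=0.4866 [x] (0,2) — stop
  → r_3 = 0.4866

ranges = [6.6069, 2.3708, 0.4866]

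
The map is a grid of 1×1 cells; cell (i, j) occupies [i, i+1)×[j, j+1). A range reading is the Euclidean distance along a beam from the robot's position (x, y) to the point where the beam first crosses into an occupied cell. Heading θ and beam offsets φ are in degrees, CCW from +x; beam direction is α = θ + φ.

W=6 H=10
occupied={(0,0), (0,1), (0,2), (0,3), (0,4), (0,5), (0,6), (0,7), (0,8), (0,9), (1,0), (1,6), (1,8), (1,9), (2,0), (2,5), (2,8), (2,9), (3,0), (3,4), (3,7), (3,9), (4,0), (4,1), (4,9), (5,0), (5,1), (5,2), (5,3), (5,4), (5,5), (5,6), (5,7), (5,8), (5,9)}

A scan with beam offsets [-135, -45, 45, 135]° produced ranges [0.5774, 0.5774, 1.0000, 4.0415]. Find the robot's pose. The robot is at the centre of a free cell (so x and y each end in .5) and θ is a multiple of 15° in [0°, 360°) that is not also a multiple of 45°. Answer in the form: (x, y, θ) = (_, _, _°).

(x, y, θ) = (4.5, 2.5, 15°)

Enumerate (i+0.5, j+0.5, θ) over the 25 free cells and 16 admissible headings. For each, cast all 4 beams and compare to the given ranges.
  (3.5, 8.5, 195°): beam 3 = 0.5774 ≠ 1.0000 ✗
  (1.5, 4.5, 30°): beam 1 = 1.9319 ≠ 0.5774 ✗
  (4.5, 4.5, 300°): beam 1 = 0.5176 ≠ 0.5774 ✗
  …
  (4.5, 2.5, 15°): r_1=0.5774, r_2=0.5774, r_3=1.0000, r_4=4.0415 — all match ✓
No second candidate reproduces the full scan.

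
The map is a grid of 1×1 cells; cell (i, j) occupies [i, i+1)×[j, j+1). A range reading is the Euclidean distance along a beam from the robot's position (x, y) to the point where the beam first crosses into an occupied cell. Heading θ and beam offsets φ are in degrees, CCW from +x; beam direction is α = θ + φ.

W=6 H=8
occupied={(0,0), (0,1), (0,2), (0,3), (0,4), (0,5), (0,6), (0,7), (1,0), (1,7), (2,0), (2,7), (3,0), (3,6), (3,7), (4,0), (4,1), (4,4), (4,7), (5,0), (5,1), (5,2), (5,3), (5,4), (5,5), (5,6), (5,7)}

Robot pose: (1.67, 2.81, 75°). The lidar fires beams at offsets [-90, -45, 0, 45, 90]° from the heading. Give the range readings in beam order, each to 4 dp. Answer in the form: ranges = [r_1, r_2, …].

ranges = [3.1296, 2.6905, 4.3378, 1.3400, 0.6936]

beam 1: φ=-90°, α=345°
  d=(0.9659,-0.2588)  start (1,2)  tX=0.3416 tY=3.1296  stride 1/|dx|=1.0353 1/|dy|=3.8637
    cross x-line → (2,2), t=0.3416
    cross x-line → (3,2), t=1.3769
    cross x-line → (4,2), t=2.4122
    cross y-line → (4,1), t=3.1296 (wall)
  → r_1 = 3.1296
beam 2: φ=-45°, α=30°
  d=(0.8660,0.5000)  start (1,2)  tX=0.3811 tY=0.3800  stride 1/|dx|=1.1547 1/|dy|=2.0000
    cross y-line → (1,3), t=0.3800
    cross x-line → (2,3), t=0.3811
    cross x-line → (3,3), t=1.5358
    cross y-line → (3,4), t=2.3800
    cross x-line → (4,4), t=2.6905 (wall)
  → r_2 = 2.6905
beam 3: φ=0°, α=75°
  d=(0.2588,0.9659)  start (1,2)  tX=1.2750 tY=0.1967  stride 1/|dx|=3.8637 1/|dy|=1.0353
    cross y-line → (1,3), t=0.1967
    cross y-line → (1,4), t=1.2320
    cross x-line → (2,4), t=1.2750
    cross y-line → (2,5), t=2.2673
    cross y-line → (2,6), t=3.3025
    cross y-line → (2,7), t=4.3378 (wall)
  → r_3 = 4.3378
beam 4: φ=45°, α=120°
  d=(-0.5000,0.8660)  start (1,2)  tX=1.3400 tY=0.2194  stride 1/|dx|=2.0000 1/|dy|=1.1547
    cross y-line → (1,3), t=0.2194
    cross x-line → (0,3), t=1.3400 (wall)
  → r_4 = 1.3400
beam 5: φ=90°, α=165°
  d=(-0.9659,0.2588)  start (1,2)  tX=0.6936 tY=0.7341  stride 1/|dx|=1.0353 1/|dy|=3.8637
    cross x-line → (0,2), t=0.6936 (wall)
  → r_5 = 0.6936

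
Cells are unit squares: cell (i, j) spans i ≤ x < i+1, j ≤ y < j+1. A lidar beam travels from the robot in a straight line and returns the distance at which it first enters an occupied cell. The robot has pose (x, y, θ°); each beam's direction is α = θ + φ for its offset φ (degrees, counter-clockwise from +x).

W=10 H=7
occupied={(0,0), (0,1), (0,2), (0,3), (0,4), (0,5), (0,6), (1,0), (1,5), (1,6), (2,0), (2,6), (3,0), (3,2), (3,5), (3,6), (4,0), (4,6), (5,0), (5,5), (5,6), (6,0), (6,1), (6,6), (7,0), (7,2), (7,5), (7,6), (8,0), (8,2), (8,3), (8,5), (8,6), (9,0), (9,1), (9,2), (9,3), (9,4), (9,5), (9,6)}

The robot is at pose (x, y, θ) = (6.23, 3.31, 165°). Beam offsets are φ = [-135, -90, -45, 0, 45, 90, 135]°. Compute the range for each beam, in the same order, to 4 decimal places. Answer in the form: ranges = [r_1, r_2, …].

beam 1: φ=-135°, α=30°
  dir = (cos 30°, sin 30°) = (0.8660, 0.5000); from cell (6,3)
  next x-line at t=0.8891, next y-line at t=1.3800; Δt_x=1.1547, Δt_y=2.0000
    x: enter (7,3) at t=0.8891
    y: enter (7,4) at t=1.3800
    x: enter (8,4) at t=2.0438
    x: enter (9,4) at t=3.1985 ← occupied
  → r_1 = 3.1985
beam 2: φ=-90°, α=75°
  dir = (cos 75°, sin 75°) = (0.2588, 0.9659); from cell (6,3)
  next x-line at t=2.9751, next y-line at t=0.7143; Δt_x=3.8637, Δt_y=1.0353
    y: enter (6,4) at t=0.7143
    y: enter (6,5) at t=1.7496
    y: enter (6,6) at t=2.7849 ← occupied
  → r_2 = 2.7849
beam 3: φ=-45°, α=120°
  dir = (cos 120°, sin 120°) = (-0.5000, 0.8660); from cell (6,3)
  next x-line at t=0.4600, next y-line at t=0.7967; Δt_x=2.0000, Δt_y=1.1547
    x: enter (5,3) at t=0.4600
    y: enter (5,4) at t=0.7967
    y: enter (5,5) at t=1.9514 ← occupied
  → r_3 = 1.9514
beam 4: φ=0°, α=165°
  dir = (cos 165°, sin 165°) = (-0.9659, 0.2588); from cell (6,3)
  next x-line at t=0.2381, next y-line at t=2.6660; Δt_x=1.0353, Δt_y=3.8637
    x: enter (5,3) at t=0.2381
    x: enter (4,3) at t=1.2734
    x: enter (3,3) at t=2.3087
    y: enter (3,4) at t=2.6660
    x: enter (2,4) at t=3.3439
    x: enter (1,4) at t=4.3792
    x: enter (0,4) at t=5.4145 ← occupied
  → r_4 = 5.4145
beam 5: φ=45°, α=210°
  dir = (cos 210°, sin 210°) = (-0.8660, -0.5000); from cell (6,3)
  next x-line at t=0.2656, next y-line at t=0.6200; Δt_x=1.1547, Δt_y=2.0000
    x: enter (5,3) at t=0.2656
    y: enter (5,2) at t=0.6200
    x: enter (4,2) at t=1.4203
    x: enter (3,2) at t=2.5750 ← occupied
  → r_5 = 2.5750
beam 6: φ=90°, α=255°
  dir = (cos 255°, sin 255°) = (-0.2588, -0.9659); from cell (6,3)
  next x-line at t=0.8887, next y-line at t=0.3209; Δt_x=3.8637, Δt_y=1.0353
    y: enter (6,2) at t=0.3209
    x: enter (5,2) at t=0.8887
    y: enter (5,1) at t=1.3562
    y: enter (5,0) at t=2.3915 ← occupied
  → r_6 = 2.3915
beam 7: φ=135°, α=300°
  dir = (cos 300°, sin 300°) = (0.5000, -0.8660); from cell (6,3)
  next x-line at t=1.5400, next y-line at t=0.3580; Δt_x=2.0000, Δt_y=1.1547
    y: enter (6,2) at t=0.3580
    y: enter (6,1) at t=1.5127 ← occupied
  → r_7 = 1.5127

ranges = [3.1985, 2.7849, 1.9514, 5.4145, 2.5750, 2.3915, 1.5127]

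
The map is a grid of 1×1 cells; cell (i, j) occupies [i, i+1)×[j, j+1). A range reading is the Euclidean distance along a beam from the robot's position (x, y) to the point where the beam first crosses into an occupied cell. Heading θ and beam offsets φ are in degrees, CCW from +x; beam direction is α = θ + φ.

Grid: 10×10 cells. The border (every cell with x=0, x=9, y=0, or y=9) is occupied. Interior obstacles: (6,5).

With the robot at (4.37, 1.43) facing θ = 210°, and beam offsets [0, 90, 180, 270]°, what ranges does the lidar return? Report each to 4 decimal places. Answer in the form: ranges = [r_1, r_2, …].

beam 1: φ=0°, α=210°
  d=(-0.8660,-0.5000)  start (4,1)  tX=0.4272 tY=0.8600  stride 1/|dx|=1.1547 1/|dy|=2.0000
    cross x-line → (3,1), t=0.4272
    cross y-line → (3,0), t=0.8600 (wall)
  → r_1 = 0.8600
beam 2: φ=90°, α=300°
  d=(0.5000,-0.8660)  start (4,1)  tX=1.2600 tY=0.4965  stride 1/|dx|=2.0000 1/|dy|=1.1547
    cross y-line → (4,0), t=0.4965 (wall)
  → r_2 = 0.4965
beam 3: φ=180°, α=30°
  d=(0.8660,0.5000)  start (4,1)  tX=0.7275 tY=1.1400  stride 1/|dx|=1.1547 1/|dy|=2.0000
    cross x-line → (5,1), t=0.7275
    cross y-line → (5,2), t=1.1400
    cross x-line → (6,2), t=1.8822
    cross x-line → (7,2), t=3.0369
    cross y-line → (7,3), t=3.1400
    cross x-line → (8,3), t=4.1916
    cross y-line → (8,4), t=5.1400
    cross x-line → (9,4), t=5.3463 (wall)
  → r_3 = 5.3463
beam 4: φ=270°, α=120°
  d=(-0.5000,0.8660)  start (4,1)  tX=0.7400 tY=0.6582  stride 1/|dx|=2.0000 1/|dy|=1.1547
    cross y-line → (4,2), t=0.6582
    cross x-line → (3,2), t=0.7400
    cross y-line → (3,3), t=1.8129
    cross x-line → (2,3), t=2.7400
    cross y-line → (2,4), t=2.9676
    cross y-line → (2,5), t=4.1223
    cross x-line → (1,5), t=4.7400
    cross y-line → (1,6), t=5.2770
    cross y-line → (1,7), t=6.4317
    cross x-line → (0,7), t=6.7400 (wall)
  → r_4 = 6.7400

ranges = [0.8600, 0.4965, 5.3463, 6.7400]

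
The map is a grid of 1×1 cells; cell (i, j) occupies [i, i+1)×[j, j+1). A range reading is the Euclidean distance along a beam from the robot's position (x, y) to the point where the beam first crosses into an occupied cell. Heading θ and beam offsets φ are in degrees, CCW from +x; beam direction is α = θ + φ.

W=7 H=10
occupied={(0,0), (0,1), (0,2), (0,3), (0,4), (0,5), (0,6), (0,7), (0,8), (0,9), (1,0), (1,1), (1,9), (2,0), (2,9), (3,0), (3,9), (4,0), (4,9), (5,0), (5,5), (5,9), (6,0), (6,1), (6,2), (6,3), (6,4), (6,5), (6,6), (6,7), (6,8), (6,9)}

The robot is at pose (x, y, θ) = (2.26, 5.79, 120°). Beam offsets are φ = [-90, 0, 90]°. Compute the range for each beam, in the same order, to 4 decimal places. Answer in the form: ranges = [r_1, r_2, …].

ranges = [4.3186, 2.5200, 1.4549]

beam 1: φ=-90°, α=30°
  d=(0.8660,0.5000)  start (2,5)  tX=0.8545 tY=0.4200  stride 1/|dx|=1.1547 1/|dy|=2.0000
    cross y-line → (2,6), t=0.4200
    cross x-line → (3,6), t=0.8545
    cross x-line → (4,6), t=2.0092
    cross y-line → (4,7), t=2.4200
    cross x-line → (5,7), t=3.1639
    cross x-line → (6,7), t=4.3186 (wall)
  → r_1 = 4.3186
beam 2: φ=0°, α=120°
  d=(-0.5000,0.8660)  start (2,5)  tX=0.5200 tY=0.2425  stride 1/|dx|=2.0000 1/|dy|=1.1547
    cross y-line → (2,6), t=0.2425
    cross x-line → (1,6), t=0.5200
    cross y-line → (1,7), t=1.3972
    cross x-line → (0,7), t=2.5200 (wall)
  → r_2 = 2.5200
beam 3: φ=90°, α=210°
  d=(-0.8660,-0.5000)  start (2,5)  tX=0.3002 tY=1.5800  stride 1/|dx|=1.1547 1/|dy|=2.0000
    cross x-line → (1,5), t=0.3002
    cross x-line → (0,5), t=1.4549 (wall)
  → r_3 = 1.4549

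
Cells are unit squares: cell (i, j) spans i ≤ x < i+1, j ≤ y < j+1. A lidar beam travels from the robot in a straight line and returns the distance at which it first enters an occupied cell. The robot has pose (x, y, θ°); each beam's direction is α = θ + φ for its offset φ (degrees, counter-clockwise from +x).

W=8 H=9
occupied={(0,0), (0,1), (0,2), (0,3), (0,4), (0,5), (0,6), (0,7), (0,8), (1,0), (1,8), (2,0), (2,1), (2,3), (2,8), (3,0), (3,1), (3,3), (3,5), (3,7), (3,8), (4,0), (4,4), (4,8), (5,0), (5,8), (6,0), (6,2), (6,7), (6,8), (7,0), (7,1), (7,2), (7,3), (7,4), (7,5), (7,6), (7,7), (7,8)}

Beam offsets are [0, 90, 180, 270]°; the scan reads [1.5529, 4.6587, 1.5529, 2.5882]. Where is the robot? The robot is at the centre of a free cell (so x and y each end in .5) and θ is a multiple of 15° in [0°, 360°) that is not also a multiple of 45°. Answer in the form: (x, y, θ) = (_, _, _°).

(x, y, θ) = (5.5, 3.5, 15°)

Enumerate (i+0.5, j+0.5, θ) over the 33 free cells and 16 admissible headings. For each, cast all 4 beams and compare to the given ranges.
  (1.5, 6.5, 195°): beam 1 = 0.5176 ≠ 1.5529 ✗
  (1.5, 6.5, 330°): beam 1 = 1.7321 ≠ 1.5529 ✗
  (1.5, 1.5, 345°): beam 1 = 0.5176 ≠ 1.5529 ✗
  (4.5, 1.5, 60°): beam 1 = 5.0000 ≠ 1.5529 ✗
  (1.5, 7.5, 285°): beam 1 = 3.6235 ≠ 1.5529 ✗
  …
  (5.5, 3.5, 15°): r_1=1.5529, r_2=4.6587, r_3=1.5529, r_4=2.5882 — all match ✓
Only this pose fits every beam.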